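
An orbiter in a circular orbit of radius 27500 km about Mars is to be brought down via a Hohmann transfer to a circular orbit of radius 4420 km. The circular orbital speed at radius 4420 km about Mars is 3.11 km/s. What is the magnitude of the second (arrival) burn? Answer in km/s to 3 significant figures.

Δv₂ = 0.972 km/s

From the circular-orbit relation v² = μ/r at r = 4420 km: μ = v²r = (3.11)² × 4420 = 42750.7 km³/s².
Transfer-ellipse semi-major axis a_t = (r₁ + r₂)/2 = (27500 + 4420)/2 = 15960 km.
Circular speed at r = 4420 km: v_c = √(μ/r) = 3.1100 km/s.
Vis-viva on the transfer ellipse at r = 4420 km gives v_t = √[μ(2/r − 1/a_t)] = 4.0824 km/s.
Δv₂ = |v_t − v_c| = |4.0824 − 3.1100| = 0.9724 km/s.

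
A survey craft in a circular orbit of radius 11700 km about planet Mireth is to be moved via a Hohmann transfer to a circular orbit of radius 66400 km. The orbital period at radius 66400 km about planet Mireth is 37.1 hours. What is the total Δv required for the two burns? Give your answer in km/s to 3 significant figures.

From Kepler's third law T² = 4π²r³/μ at r = 66400 km, T = 37.1 hours = 37.1 × 3600 s = 1.3356×10^5 s: μ = 4π²r³/T² = 6.47905×10^5 km³/s².
Transfer-ellipse semi-major axis a_t = (r₁ + r₂)/2 = (11700 + 66400)/2 = 39050 km.
Circular speed at r₁: v₁ = √(μ/r₁) = √(6.47905×10^5/11700) = 7.442 km/s.
On the transfer ellipse at r₁, vis-viva equation gives v_p = √[μ(2/r₁ − 1/a_t)] = 9.704 km/s.
First burn Δv₁ = |v_p − v₁| = 2.262 km/s.
At r₂, v₂ = √(μ/r₂) = 3.124 km/s.
Transfer-orbit speed at r₂: v_a = √[μ(2/r₂ − 1/a_t)] = 1.710 km/s.
Second burn Δv₂ = |v₂ − v_a| = 1.414 km/s.
Δv = Δv₁ + Δv₂ = 2.262 + 1.414 = 3.676 km/s.

Δv = 3.68 km/s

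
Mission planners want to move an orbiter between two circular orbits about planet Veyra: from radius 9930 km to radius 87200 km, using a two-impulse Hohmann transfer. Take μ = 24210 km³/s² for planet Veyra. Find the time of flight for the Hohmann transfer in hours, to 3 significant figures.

Semi-major axis of the transfer orbit: a_t = (9930 + 87200)/2 = 48565 km.
Transfer time t = π√(a_t³/μ) = π√((48565)³ / 24210) = 2.161×10^5 s.
Converting: 2.161×10^5 s ÷ 3600 s/hour = 60.0 hours.

t = 60.0 hours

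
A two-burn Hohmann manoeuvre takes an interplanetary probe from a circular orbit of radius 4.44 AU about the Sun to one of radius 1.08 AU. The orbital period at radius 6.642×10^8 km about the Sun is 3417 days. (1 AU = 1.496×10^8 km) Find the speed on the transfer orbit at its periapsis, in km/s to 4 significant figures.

From Kepler's third law T² = 4π²r³/μ at r = 6.642×10^8 km, T = 3417 days = 3417 × 86400 s = 2.952288×10^8 s: μ = 4π²r³/T² = 1.32721×10^11 km³/s².
In km: r₁ = 4.44 × 1.496×10^8 = 6.64224×10^8 km; r₂ = 1.08 × 1.496×10^8 = 1.61568×10^8 km.
The Hohmann ellipse has a_t = (r₁ + r₂)/2 = 4.12896×10^8 km.
At periapsis, r = 1.61568×10^8 km.
Applying v² = μ(2/r − 1/a_t): v = 36.35 km/s.

v = 36.35 km/s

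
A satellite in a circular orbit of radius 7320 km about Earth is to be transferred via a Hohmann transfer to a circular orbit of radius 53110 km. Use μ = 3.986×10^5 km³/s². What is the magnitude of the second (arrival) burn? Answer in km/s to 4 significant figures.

The Hohmann ellipse has a_t = (r₁ + r₂)/2 = 30215 km.
On the circular orbit at r = 53110 km, v_c = √(μ/r) = 2.7396 km/s.
Transfer-orbit speed at the same r (vis-viva, a = a_t): v_t = √[μ(2/r − 1/a_t)] = 1.3484 km/s.
Δv₂ = |v_t − v_c| = |1.3484 − 2.7396| = 1.391 km/s.

Δv₂ = 1.391 km/s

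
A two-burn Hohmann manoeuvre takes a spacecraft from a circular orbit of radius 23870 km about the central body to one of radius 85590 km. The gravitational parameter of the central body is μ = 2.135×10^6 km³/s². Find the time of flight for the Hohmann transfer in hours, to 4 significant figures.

t = 7.647 hours

Transfer-ellipse semi-major axis a_t = (r₁ + r₂)/2 = (23870 + 85590)/2 = 54730 km.
By Kepler's third law the transfer-orbit period is T = 2π√(a_t³/μ), so t = T/2 = 27530 s.
Converting: 27530 s ÷ 3600 s/hour = 7.647 hours.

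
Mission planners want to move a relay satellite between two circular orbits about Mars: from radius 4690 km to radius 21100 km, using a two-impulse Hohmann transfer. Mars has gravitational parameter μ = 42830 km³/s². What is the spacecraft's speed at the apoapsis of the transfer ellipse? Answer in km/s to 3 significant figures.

Transfer-ellipse semi-major axis a_t = (r₁ + r₂)/2 = (4690 + 21100)/2 = 12895 km.
At apoapsis, r = 21100 km.
Applying v² = μ(2/r − 1/a_t): v = 0.8592 km/s.

v = 0.859 km/s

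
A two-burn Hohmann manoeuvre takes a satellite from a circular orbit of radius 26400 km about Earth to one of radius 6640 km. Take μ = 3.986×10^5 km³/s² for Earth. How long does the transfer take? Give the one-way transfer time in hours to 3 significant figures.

Transfer-ellipse semi-major axis a_t = (r₁ + r₂)/2 = (26400 + 6640)/2 = 16520 km.
By Kepler's third law the transfer-orbit period is T = 2π√(a_t³/μ), so t = T/2 = 10565.7 s.
Converting: 10565.7 s ÷ 3600 s/hour = 2.93 hours.

t = 2.93 hours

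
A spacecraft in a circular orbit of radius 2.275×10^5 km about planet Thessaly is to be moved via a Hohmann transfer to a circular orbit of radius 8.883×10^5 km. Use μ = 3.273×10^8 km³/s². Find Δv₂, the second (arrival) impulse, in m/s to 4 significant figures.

The Hohmann ellipse has a_t = (r₁ + r₂)/2 = 5.579×10^5 km.
On the circular orbit at r = 8.883×10^5 km, v_c = √(μ/r) = 19.1952 km/s.
Vis-viva on the transfer ellipse at r = 8.883×10^5 km gives v_t = √[μ(2/r − 1/a_t)] = 12.2576 km/s.
Δv₂ = |v_t − v_c| = |12.2576 − 19.1952| = 6.938 km/s.

Δv₂ = 6938 m/s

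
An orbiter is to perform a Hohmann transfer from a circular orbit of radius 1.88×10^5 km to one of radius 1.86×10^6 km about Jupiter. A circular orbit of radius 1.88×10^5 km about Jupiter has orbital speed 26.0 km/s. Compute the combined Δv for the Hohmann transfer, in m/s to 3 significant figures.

From the circular-orbit relation v² = μ/r at r = 1.88×10^5 km: μ = v²r = (26.0)² × 1.88×10^5 = 1.27088×10^8 km³/s².
Transfer-ellipse semi-major axis a_t = (r₁ + r₂)/2 = (1.880×10^5 + 1.860×10^6)/2 = 1.024×10^6 km.
Circular speed at r₁: v₁ = √(μ/r₁) = √(1.27088×10^8/1.880×10^5) = 26.0000 km/s.
On the transfer ellipse at r₁, vis-viva equation gives v_p = √[μ(2/r₁ − 1/a_t)] = 35.0413 km/s.
First burn Δv₁ = |v_p − v₁| = 9.0413 km/s.
Circular speed at r₂: v₂ = √(μ/r₂) = 8.2660 km/s.
Transfer-orbit speed at r₂: v_a = √[μ(2/r₂ − 1/a_t)] = 3.5418 km/s.
Second burn Δv₂ = |v₂ − v_a| = 4.7242 km/s.
Δv = Δv₁ + Δv₂ = 9.0413 + 4.7242 = 13.77 km/s.

Δv = 13800 m/s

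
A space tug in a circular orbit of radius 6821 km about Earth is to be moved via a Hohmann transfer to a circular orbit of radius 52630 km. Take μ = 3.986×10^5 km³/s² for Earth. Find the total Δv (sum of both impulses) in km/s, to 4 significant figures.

Δv = 3.961 km/s

The Hohmann ellipse has a_t = (r₁ + r₂)/2 = 29725.5 km.
At r₁ the circular-orbit speed is v₁ = √(μ/r₁) = 7.64442 km/s.
Transfer-orbit speed at r₁ (vis-viva): v_p = √[μ(2/r₁ − 1/a_t)] = 10.1718 km/s.
First burn Δv₁ = |v_p − v₁| = 2.527 km/s.
Circular speed at r₂: v₂ = √(μ/r₂) = 2.752 km/s.
Transfer-orbit speed at r₂: v_a = √[μ(2/r₂ − 1/a_t)] = 1.318 km/s.
Second burn Δv₂ = |v₂ − v_a| = 1.434 km/s.
Total Δv = Δv₁ + Δv₂ = 3.961 km/s.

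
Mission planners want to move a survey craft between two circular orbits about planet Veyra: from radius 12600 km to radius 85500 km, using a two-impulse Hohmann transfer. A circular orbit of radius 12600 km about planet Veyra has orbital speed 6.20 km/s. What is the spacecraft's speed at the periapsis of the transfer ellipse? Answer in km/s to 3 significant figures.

v = 8.19 km/s

From the circular-orbit relation v² = μ/r at r = 12600 km: μ = v²r = (6.20)² × 12600 = 4.84344×10^5 km³/s².
Transfer-ellipse semi-major axis a_t = (r₁ + r₂)/2 = (12600 + 85500)/2 = 49050 km.
At periapsis, r = 12600 km.
Applying v² = μ(2/r − 1/a_t): v = 8.186 km/s.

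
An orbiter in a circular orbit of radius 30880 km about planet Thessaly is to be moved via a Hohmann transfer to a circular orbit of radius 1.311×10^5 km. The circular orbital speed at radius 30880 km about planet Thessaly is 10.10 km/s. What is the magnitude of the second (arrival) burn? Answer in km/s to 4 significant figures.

Δv₂ = 1.875 km/s

From the circular-orbit relation v² = μ/r at r = 30880 km: μ = v²r = (10.10)² × 30880 = 3.15007×10^6 km³/s².
Transfer-ellipse semi-major axis a_t = (r₁ + r₂)/2 = (30880 + 1.311×10^5)/2 = 80990 km.
Circular speed at r = 1.311×10^5 km: v_c = √(μ/r) = 4.902 km/s.
Vis-viva on the transfer ellipse at r = 1.311×10^5 km gives v_t = √[μ(2/r − 1/a_t)] = 3.027 km/s.
Δv₂ = |v_t − v_c| = |3.027 − 4.902| = 1.875 km/s.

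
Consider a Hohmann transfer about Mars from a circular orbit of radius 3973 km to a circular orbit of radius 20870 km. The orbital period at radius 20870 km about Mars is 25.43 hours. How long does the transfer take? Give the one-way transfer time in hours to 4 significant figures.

t = 5.838 hours

From Kepler's third law T² = 4π²r³/μ at r = 20870 km, T = 25.43 hours = 25.43 × 3600 s = 91548 s: μ = 4π²r³/T² = 42818.3 km³/s².
Transfer-ellipse semi-major axis a_t = (r₁ + r₂)/2 = (3973 + 20870)/2 = 12421.5 km.
Half the transfer-orbit period gives t = π√(a_t³/μ) = 21018 s.
Converting: 21018 s ÷ 3600 s/hour = 5.838 hours.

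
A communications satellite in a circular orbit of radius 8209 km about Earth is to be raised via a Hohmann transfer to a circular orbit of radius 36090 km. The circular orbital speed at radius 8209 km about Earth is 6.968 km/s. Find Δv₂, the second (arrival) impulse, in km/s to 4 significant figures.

Δv₂ = 1.300 km/s

From the circular-orbit relation v² = μ/r at r = 8209 km: μ = v²r = (6.968)² × 8209 = 3.98572×10^5 km³/s².
The Hohmann ellipse has a_t = (r₁ + r₂)/2 = 22149.5 km.
Circular speed at r = 36090 km: v_c = √(μ/r) = 3.323 km/s.
Transfer-orbit speed at the same r (vis-viva, a = a_t): v_t = √[μ(2/r − 1/a_t)] = 2.023 km/s.
Δv₂ = |v_t − v_c| = |2.023 − 3.323| = 1.300 km/s.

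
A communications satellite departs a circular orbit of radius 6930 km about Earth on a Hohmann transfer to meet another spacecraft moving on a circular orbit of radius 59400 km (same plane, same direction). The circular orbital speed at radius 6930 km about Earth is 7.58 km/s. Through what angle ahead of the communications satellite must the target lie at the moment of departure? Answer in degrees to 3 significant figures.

φ = 105°

From the circular-orbit relation v² = μ/r at r = 6930 km: μ = v²r = (7.58)² × 6930 = 3.98173×10^5 km³/s².
The Hohmann ellipse has a_t = (r₁ + r₂)/2 = 33165 km.
Transfer time t = π√(a_t³/μ) = 30070 s.
The target's mean motion on its circular orbit is ω₂ = √(μ/r₂³) = 4.3587×10^-5 rad/s.
Angle swept by the target during transfer: ω₂·t = 1.3107 rad = 75.10°.
The communications satellite traverses 180° on the transfer ellipse, so the target must lead by 180° − 75.10° = 105°.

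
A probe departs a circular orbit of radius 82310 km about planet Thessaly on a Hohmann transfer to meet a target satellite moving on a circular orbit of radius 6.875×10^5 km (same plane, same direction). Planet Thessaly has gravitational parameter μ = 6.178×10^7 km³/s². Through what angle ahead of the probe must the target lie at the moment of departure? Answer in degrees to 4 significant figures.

φ = 104.6°

The Hohmann ellipse has a_t = (r₁ + r₂)/2 = 3.84905×10^5 km.
The half-period of the transfer ellipse is t = π√(a_t³/μ) = 95450 s.
The target's mean motion on its circular orbit is ω₂ = √(μ/r₂³) = 1.379×10^-5 rad/s.
Angle swept by the target during transfer: ω₂·t = 1.316 rad = 75.40°.
Arrival is 180° from departure on the ellipse, so φ = 180° − 75.40° = 104.6°.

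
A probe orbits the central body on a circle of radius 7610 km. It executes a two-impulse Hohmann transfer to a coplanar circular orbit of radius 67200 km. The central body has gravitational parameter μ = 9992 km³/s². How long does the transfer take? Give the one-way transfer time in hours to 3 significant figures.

t = 63.2 hours

Transfer-ellipse semi-major axis a_t = (r₁ + r₂)/2 = (7610 + 67200)/2 = 37405 km.
By Kepler's third law the transfer-orbit period is T = 2π√(a_t³/μ), so t = T/2 = 2.274×10^5 s.
Converting: 2.274×10^5 s ÷ 3600 s/hour = 63.2 hours.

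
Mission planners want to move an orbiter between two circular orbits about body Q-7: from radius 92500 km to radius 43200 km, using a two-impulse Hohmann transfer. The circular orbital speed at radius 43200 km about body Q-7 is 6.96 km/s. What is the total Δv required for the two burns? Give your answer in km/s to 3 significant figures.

From the circular-orbit relation v² = μ/r at r = 43200 km: μ = v²r = (6.96)² × 43200 = 2.09268×10^6 km³/s².
Transfer-ellipse semi-major axis a_t = (r₁ + r₂)/2 = (92500 + 43200)/2 = 67850 km.
Circular speed at r₁: v₁ = √(μ/r₁) = √(2.09268×10^6/92500) = 4.7564 km/s.
On the transfer ellipse at r₁, vis-viva equation gives v_a = √[μ(2/r₁ − 1/a_t)] = 3.7953 km/s.
First burn Δv₁ = |v_a − v₁| = 0.9611 km/s.
Circular speed at r₂: v₂ = √(μ/r₂) = 6.960 km/s.
Transfer-orbit speed at r₂: v_p = √[μ(2/r₂ − 1/a_t)] = 8.127 km/s.
Second burn Δv₂ = |v₂ − v_p| = 1.167 km/s.
Δv = Δv₁ + Δv₂ = 0.9611 + 1.167 = 2.128 km/s.

Δv = 2.13 km/s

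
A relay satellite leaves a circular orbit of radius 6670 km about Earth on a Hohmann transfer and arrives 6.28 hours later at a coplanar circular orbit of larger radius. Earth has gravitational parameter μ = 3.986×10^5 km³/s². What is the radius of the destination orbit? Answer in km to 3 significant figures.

r₂ = 48200 km

Transfer time t = 6.28 hours = 22608 s, and t = π√(a_t³/μ).
So a_t = (μ t²/π²)^(1/3) = (3.986×10^5 × (22608)² / π²)^(1/3) = 27432 km.
Since a_t = (r₁ + r₂)/2, r₂ = 2a_t − r₁ = 2×27432 − 6670 = 48194 km.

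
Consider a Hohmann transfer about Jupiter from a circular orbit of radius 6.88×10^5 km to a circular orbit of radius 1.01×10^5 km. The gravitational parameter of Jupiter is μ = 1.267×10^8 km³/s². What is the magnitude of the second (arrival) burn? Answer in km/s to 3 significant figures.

Δv₂ = 11.4 km/s

Semi-major axis of the transfer orbit: a_t = (6.880×10^5 + 1.010×10^5)/2 = 3.945×10^5 km.
On the circular orbit at r = 1.010×10^5 km, v_c = √(μ/r) = 35.41829 km/s.
Transfer-orbit speed at the same r (vis-viva, a = a_t): v_t = √[μ(2/r − 1/a_t)] = 46.77333 km/s.
Δv₂ = |v_t − v_c| = |46.77333 − 35.41829| = 11.36 km/s.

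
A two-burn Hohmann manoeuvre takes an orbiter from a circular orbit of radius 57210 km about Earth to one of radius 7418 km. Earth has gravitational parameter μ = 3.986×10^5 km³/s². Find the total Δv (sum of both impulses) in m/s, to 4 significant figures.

Δv = 3798 m/s

Transfer-ellipse semi-major axis a_t = (r₁ + r₂)/2 = (57210 + 7418)/2 = 32314 km.
Circular speed at r₁: v₁ = √(μ/r₁) = √(3.986×10^5/57210) = 2.640 km/s.
Transfer-orbit speed at r₁ (v² = μ(2/r − 1/a)): v_a = √[μ(2/r₁ − 1/a_t)] = 1.265 km/s.
First burn Δv₁ = |v_a − v₁| = 1.375 km/s.
Circular speed at r₂: v₂ = √(μ/r₂) = 7.3304 km/s.
Transfer-orbit speed at r₂: v_p = √[μ(2/r₂ − 1/a_t)] = 9.7536 km/s.
Second burn Δv₂ = |v₂ − v_p| = 2.423 km/s.
Δv = Δv₁ + Δv₂ = 1.375 + 2.423 = 3.798 km/s.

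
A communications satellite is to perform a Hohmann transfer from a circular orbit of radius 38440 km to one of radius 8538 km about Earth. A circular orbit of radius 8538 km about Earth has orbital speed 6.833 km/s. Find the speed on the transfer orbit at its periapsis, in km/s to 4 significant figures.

From the circular-orbit relation v² = μ/r at r = 8538 km: μ = v²r = (6.833)² × 8538 = 3.98638×10^5 km³/s².
The Hohmann ellipse has a_t = (r₁ + r₂)/2 = 23489 km.
The periapsis of the transfer ellipse is at r = 8538 km.
Applying v² = μ(2/r − 1/a_t): v = 8.741 km/s.

v = 8.741 km/s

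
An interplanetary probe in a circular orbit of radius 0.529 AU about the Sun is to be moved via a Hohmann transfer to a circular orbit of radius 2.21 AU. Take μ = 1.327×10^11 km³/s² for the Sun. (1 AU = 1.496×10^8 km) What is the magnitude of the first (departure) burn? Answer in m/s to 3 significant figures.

Δv₁ = 11100 m/s

In km: r₁ = 0.529 × 1.496×10^8 = 7.91384×10^7 km; r₂ = 2.21 × 1.496×10^8 = 3.30616×10^8 km.
Transfer-ellipse semi-major axis a_t = (r₁ + r₂)/2 = (7.91384×10^7 + 3.30616×10^8)/2 = 2.048772×10^8 km.
Circular speed at r = 7.91384×10^7 km: v_c = √(μ/r) = 40.95 km/s.
Vis-viva on the transfer ellipse at r = 7.91384×10^7 km gives v_t = √[μ(2/r − 1/a_t)] = 52.02 km/s.
Δv₁ = |v_t − v_c| = |52.02 − 40.95| = 11.07 km/s.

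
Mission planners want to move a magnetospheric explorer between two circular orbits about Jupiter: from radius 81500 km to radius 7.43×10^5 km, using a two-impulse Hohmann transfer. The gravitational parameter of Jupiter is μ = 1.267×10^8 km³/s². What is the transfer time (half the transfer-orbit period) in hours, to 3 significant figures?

Semi-major axis of the transfer orbit: a_t = (81500 + 7.430×10^5)/2 = 4.1225×10^5 km.
By Kepler's third law the transfer-orbit period is T = 2π√(a_t³/μ), so t = T/2 = 73880 s.
Converting: 73880 s ÷ 3600 s/hour = 20.5 hours.

t = 20.5 hours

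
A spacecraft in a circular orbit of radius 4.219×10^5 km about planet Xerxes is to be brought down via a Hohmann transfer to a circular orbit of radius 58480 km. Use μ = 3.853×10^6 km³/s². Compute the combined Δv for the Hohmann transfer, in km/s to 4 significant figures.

Transfer-ellipse semi-major axis a_t = (r₁ + r₂)/2 = (4.219×10^5 + 58480)/2 = 2.4019×10^5 km.
Circular speed at r₁: v₁ = √(μ/r₁) = √(3.853×10^6/4.219×10^5) = 3.022 km/s.
Transfer-orbit speed at r₁ (vis-viva equation): v_a = √[μ(2/r₁ − 1/a_t)] = 1.491 km/s.
First burn Δv₁ = |v_a − v₁| = 1.531 km/s.
Circular speed at r₂: v₂ = √(μ/r₂) = 8.1170 km/s.
Transfer-orbit speed at r₂: v_p = √[μ(2/r₂ − 1/a_t)] = 10.758 km/s.
Second burn Δv₂ = |v₂ − v_p| = 2.641 km/s.
Total Δv = Δv₁ + Δv₂ = 4.172 km/s.

Δv = 4.172 km/s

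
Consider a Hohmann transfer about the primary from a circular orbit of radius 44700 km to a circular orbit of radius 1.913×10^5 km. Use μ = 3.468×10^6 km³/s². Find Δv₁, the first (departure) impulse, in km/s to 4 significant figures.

Δv₁ = 2.407 km/s

Transfer-ellipse semi-major axis a_t = (r₁ + r₂)/2 = (44700 + 1.913×10^5)/2 = 1.180×10^5 km.
Circular speed at r = 44700 km: v_c = √(μ/r) = 8.8082 km/s.
Vis-viva on the transfer ellipse at r = 44700 km gives v_t = √[μ(2/r − 1/a_t)] = 11.215 km/s.
Δv₁ = |v_t − v_c| = |11.215 − 8.8082| = 2.407 km/s.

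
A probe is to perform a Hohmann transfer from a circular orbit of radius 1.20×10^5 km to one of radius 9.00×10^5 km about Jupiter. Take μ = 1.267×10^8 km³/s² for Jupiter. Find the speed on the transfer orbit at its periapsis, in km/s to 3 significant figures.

Transfer-ellipse semi-major axis a_t = (r₁ + r₂)/2 = (1.200×10^5 + 9.000×10^5)/2 = 5.100×10^5 km.
At periapsis, r = 1.200×10^5 km.
From the vis-viva equation, v = √[μ(2/r − 1/a_t)] = 43.17 km/s.

v = 43.2 km/s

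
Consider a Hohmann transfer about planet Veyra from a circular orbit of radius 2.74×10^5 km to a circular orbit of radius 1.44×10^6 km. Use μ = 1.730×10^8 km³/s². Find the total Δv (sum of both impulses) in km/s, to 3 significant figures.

Transfer-ellipse semi-major axis a_t = (r₁ + r₂)/2 = (2.740×10^5 + 1.440×10^6)/2 = 8.570×10^5 km.
Circular speed at r₁: v₁ = √(μ/r₁) = √(1.730×10^8/2.740×10^5) = 25.1274 km/s.
Transfer-orbit speed at r₁ (vis-viva equation): v_p = √[μ(2/r₁ − 1/a_t)] = 32.5716 km/s.
First burn Δv₁ = |v_p − v₁| = 7.444 km/s.
At r₂, v₂ = √(μ/r₂) = 10.961 km/s.
Transfer-orbit speed at r₂: v_a = √[μ(2/r₂ − 1/a_t)] = 6.1976 km/s.
Second burn Δv₂ = |v₂ − v_a| = 4.763 km/s.
Total Δv = Δv₁ + Δv₂ = 12.21 km/s.

Δv = 12.2 km/s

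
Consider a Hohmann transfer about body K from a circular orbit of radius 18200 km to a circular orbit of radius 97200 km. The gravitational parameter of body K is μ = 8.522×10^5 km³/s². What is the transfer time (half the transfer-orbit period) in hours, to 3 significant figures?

Transfer-ellipse semi-major axis a_t = (r₁ + r₂)/2 = (18200 + 97200)/2 = 57700 km.
By Kepler's third law the transfer-orbit period is T = 2π√(a_t³/μ), so t = T/2 = 47170 s.
Converting: 47170 s ÷ 3600 s/hour = 13.1 hours.

t = 13.1 hours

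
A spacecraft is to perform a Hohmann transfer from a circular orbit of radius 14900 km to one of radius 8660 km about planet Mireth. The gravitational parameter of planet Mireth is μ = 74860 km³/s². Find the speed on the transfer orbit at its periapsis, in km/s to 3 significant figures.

v = 3.31 km/s

The Hohmann ellipse has a_t = (r₁ + r₂)/2 = 11780 km.
At periapsis, r = 8660 km.
Vis-viva: v = √[μ(2/r − 1/a_t)] = √[74860 × (2/8660 − 1/11780)] = 3.307 km/s.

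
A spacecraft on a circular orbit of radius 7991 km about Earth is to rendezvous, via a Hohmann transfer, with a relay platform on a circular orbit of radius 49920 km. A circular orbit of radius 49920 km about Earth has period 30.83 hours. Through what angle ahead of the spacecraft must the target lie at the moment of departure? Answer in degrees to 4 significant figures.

From Kepler's third law T² = 4π²r³/μ at r = 49920 km, T = 30.83 hours = 30.83 × 3600 s = 1.10988×10^5 s: μ = 4π²r³/T² = 3.98686×10^5 km³/s².
The Hohmann ellipse has a_t = (r₁ + r₂)/2 = 28955.5 km.
Transfer time t = π√(a_t³/μ) = 24515 s.
Target angular speed ω₂ = √(μ/r₂³) = 5.6611×10^-5 rad/s.
Angle swept by the target during transfer: ω₂·t = 1.3878 rad = 79.52°.
Arrival is 180° from departure on the ellipse, so φ = 180° − 79.52° = 100.5°.

φ = 100.5°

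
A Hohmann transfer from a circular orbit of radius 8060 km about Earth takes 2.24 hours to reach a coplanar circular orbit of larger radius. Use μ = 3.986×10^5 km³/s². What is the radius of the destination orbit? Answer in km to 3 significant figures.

Transfer time t = 2.24 hours = 8064 s, and t = π√(a_t³/μ).
So a_t = (μ t²/π²)^(1/3) = (3.986×10^5 × (8064)² / π²)^(1/3) = 13797 km.
Since a_t = (r₁ + r₂)/2, r₂ = 2a_t − r₁ = 2×13797 − 8060 = 19534 km.

r₂ = 19500 km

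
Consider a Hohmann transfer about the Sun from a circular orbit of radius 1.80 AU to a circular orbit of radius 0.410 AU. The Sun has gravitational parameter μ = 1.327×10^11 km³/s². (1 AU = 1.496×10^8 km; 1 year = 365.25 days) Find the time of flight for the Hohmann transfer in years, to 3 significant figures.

t = 0.581 years

In km: r₁ = 1.80 × 1.496×10^8 = 2.6928×10^8 km; r₂ = 0.410 × 1.496×10^8 = 6.1336×10^7 km.
Semi-major axis of the transfer orbit: a_t = (2.6928×10^8 + 6.1336×10^7)/2 = 1.65308×10^8 km.
Half the transfer-orbit period gives t = π√(a_t³/μ) = 1.833×10^7 s.
Converting: 1.833×10^7 s ÷ 3.15576×10^7 s/year (365.25 × 86400) = 0.581 years.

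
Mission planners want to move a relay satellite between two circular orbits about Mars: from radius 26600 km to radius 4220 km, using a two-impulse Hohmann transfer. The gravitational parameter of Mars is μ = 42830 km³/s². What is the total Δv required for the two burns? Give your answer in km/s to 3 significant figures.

Δv = 1.60 km/s

Transfer-ellipse semi-major axis a_t = (r₁ + r₂)/2 = (26600 + 4220)/2 = 15410 km.
Circular speed at r₁: v₁ = √(μ/r₁) = √(42830/26600) = 1.2689 km/s.
On the transfer ellipse at r₁, v² = μ(2/r − 1/a) gives v_a = √[μ(2/r₁ − 1/a_t)] = 0.66403 km/s.
First burn Δv₁ = |v_a − v₁| = 0.6049 km/s.
Circular speed at r₂: v₂ = √(μ/r₂) = 3.1858 km/s.
Transfer-orbit speed at r₂: v_p = √[μ(2/r₂ − 1/a_t)] = 4.1856 km/s.
Second burn Δv₂ = |v₂ − v_p| = 0.9998 km/s.
Total Δv = Δv₁ + Δv₂ = 1.605 km/s.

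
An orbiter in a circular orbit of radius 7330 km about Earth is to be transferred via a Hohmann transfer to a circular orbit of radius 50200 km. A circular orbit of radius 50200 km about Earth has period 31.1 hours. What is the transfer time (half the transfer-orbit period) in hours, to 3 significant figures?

t = 6.74 hours

From Kepler's third law T² = 4π²r³/μ at r = 50200 km, T = 31.1 hours = 31.1 × 3600 s = 1.1196×10^5 s: μ = 4π²r³/T² = 3.98424×10^5 km³/s².
Transfer-ellipse semi-major axis a_t = (r₁ + r₂)/2 = (7330 + 50200)/2 = 28765 km.
Transfer time t = π√(a_t³/μ) = π√((28765)³ / 3.98424×10^5) = 24280 s.
Converting: 24280 s ÷ 3600 s/hour = 6.74 hours.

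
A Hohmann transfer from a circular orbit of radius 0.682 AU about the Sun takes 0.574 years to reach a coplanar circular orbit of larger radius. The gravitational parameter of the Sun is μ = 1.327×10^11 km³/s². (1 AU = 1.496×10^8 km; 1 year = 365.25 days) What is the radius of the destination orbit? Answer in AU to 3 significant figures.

r₂ = 1.51 AU

In km: r₁ = 0.682 × 1.496×10^8 = 1.020272×10^8 km.
Transfer time t = 0.574 years × 365.25 × 86400 s = 1.81140624×10^7 s, and t = π√(a_t³/μ).
So a_t = (μ t²/π²)^(1/3) = (1.327×10^11 × (1.81140624×10^7)² / π²)^(1/3) = 1.6401×10^8 km.
Since a_t = (r₁ + r₂)/2, r₂ = 2a_t − r₁ = 2×1.6401×10^8 − 1.020272×10^8 = 2.259928×10^8 km.
In AU: r₂ = 2.259928×10^8 / 1.496×10^8 = 1.51 AU.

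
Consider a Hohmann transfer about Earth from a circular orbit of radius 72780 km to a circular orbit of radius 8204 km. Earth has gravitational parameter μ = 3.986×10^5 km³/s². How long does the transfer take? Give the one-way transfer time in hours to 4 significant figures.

t = 11.26 hours

The Hohmann ellipse has a_t = (r₁ + r₂)/2 = 40492 km.
Transfer time t = π√(a_t³/μ) = π√((40492)³ / 3.986×10^5) = 40540 s.
Converting: 40540 s ÷ 3600 s/hour = 11.26 hours.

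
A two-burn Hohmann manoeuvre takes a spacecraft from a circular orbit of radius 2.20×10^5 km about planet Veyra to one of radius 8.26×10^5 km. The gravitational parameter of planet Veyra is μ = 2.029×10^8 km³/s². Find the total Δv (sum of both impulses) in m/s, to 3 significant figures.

Transfer-ellipse semi-major axis a_t = (r₁ + r₂)/2 = (2.200×10^5 + 8.260×10^5)/2 = 5.230×10^5 km.
Circular speed at r₁: v₁ = √(μ/r₁) = √(2.029×10^8/2.200×10^5) = 30.369 km/s.
Transfer-orbit speed at r₁ (v² = μ(2/r − 1/a)): v_p = √[μ(2/r₁ − 1/a_t)] = 38.165 km/s.
First burn Δv₁ = |v_p − v₁| = 7.796 km/s.
At r₂, v₂ = √(μ/r₂) = 15.673 km/s.
Transfer-orbit speed at r₂: v_a = √[μ(2/r₂ − 1/a_t)] = 10.165 km/s.
Second burn Δv₂ = |v₂ − v_a| = 5.508 km/s.
Δv = Δv₁ + Δv₂ = 7.796 + 5.508 = 13.30 km/s.

Δv = 13300 m/s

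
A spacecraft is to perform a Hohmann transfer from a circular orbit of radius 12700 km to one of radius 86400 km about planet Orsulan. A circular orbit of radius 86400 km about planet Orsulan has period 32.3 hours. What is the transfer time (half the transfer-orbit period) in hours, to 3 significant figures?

From Kepler's third law T² = 4π²r³/μ at r = 86400 km, T = 32.3 hours = 32.3 × 3600 s = 1.1628×10^5 s: μ = 4π²r³/T² = 1.88318×10^6 km³/s².
Transfer-ellipse semi-major axis a_t = (r₁ + r₂)/2 = (12700 + 86400)/2 = 49550 km.
By Kepler's third law the transfer-orbit period is T = 2π√(a_t³/μ), so t = T/2 = 25250 s.
Converting: 25250 s ÷ 3600 s/hour = 7.01 hours.

t = 7.01 hours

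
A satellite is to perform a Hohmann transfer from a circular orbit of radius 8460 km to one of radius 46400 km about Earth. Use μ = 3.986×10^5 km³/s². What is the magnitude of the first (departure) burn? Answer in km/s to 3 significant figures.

Semi-major axis of the transfer orbit: a_t = (8460 + 46400)/2 = 27430 km.
On the circular orbit at r = 8460 km, v_c = √(μ/r) = 6.864 km/s.
Transfer-orbit speed at the same r (vis-viva, a = a_t): v_t = √[μ(2/r − 1/a_t)] = 8.927 km/s.
Δv₁ = |v_t − v_c| = |8.927 − 6.864| = 2.063 km/s.

Δv₁ = 2.06 km/s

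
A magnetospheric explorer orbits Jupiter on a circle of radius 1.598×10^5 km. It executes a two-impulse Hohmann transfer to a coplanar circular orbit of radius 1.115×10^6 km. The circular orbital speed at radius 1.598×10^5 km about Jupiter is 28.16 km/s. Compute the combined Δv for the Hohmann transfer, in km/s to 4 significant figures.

From the circular-orbit relation v² = μ/r at r = 1.598×10^5 km: μ = v²r = (28.16)² × 1.598×10^5 = 1.26719×10^8 km³/s².
Transfer-ellipse semi-major axis a_t = (r₁ + r₂)/2 = (1.598×10^5 + 1.115×10^6)/2 = 6.374×10^5 km.
At r₁ the circular-orbit speed is v₁ = √(μ/r₁) = 28.160 km/s.
On the transfer ellipse at r₁, v² = μ(2/r − 1/a) gives v_p = √[μ(2/r₁ − 1/a_t)] = 37.245 km/s.
First burn Δv₁ = |v_p − v₁| = 9.085 km/s.
At r₂, v₂ = √(μ/r₂) = 10.661 km/s.
Transfer-orbit speed at r₂: v_a = √[μ(2/r₂ − 1/a_t)] = 5.3378 km/s.
Second burn Δv₂ = |v₂ − v_a| = 5.323 km/s.
Total Δv = Δv₁ + Δv₂ = 14.41 km/s.

Δv = 14.41 km/s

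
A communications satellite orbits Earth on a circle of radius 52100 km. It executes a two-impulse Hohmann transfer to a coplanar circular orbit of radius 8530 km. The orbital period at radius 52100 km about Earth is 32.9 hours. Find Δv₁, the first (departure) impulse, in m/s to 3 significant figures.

Δv₁ = 1300 m/s

From Kepler's third law T² = 4π²r³/μ at r = 52100 km, T = 32.9 hours = 32.9 × 3600 s = 1.1844×10^5 s: μ = 4π²r³/T² = 3.97994×10^5 km³/s².
Semi-major axis of the transfer orbit: a_t = (52100 + 8530)/2 = 30315 km.
On the circular orbit at r = 52100 km, v_c = √(μ/r) = 2.764 km/s.
Vis-viva on the transfer ellipse at r = 52100 km gives v_t = √[μ(2/r − 1/a_t)] = 1.466 km/s.
Δv₁ = |v_t − v_c| = |1.466 − 2.764| = 1.298 km/s.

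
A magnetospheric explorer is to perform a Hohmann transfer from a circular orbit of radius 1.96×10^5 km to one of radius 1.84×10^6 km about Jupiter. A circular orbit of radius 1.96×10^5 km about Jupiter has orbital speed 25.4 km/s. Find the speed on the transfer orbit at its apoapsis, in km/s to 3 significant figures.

v = 3.64 km/s

From the circular-orbit relation v² = μ/r at r = 1.96×10^5 km: μ = v²r = (25.4)² × 1.96×10^5 = 1.26451×10^8 km³/s².
Semi-major axis of the transfer orbit: a_t = (1.960×10^5 + 1.840×10^6)/2 = 1.018×10^6 km.
The apoapsis of the transfer ellipse is at r = 1.840×10^6 km.
Vis-viva: v = √[μ(2/r − 1/a_t)] = √[1.26451×10^8 × (2/1.840×10^6 − 1/1.018×10^6)] = 3.638 km/s.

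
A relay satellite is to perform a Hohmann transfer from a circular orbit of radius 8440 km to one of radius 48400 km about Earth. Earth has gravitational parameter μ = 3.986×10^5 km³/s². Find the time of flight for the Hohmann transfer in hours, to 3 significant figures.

t = 6.62 hours

Semi-major axis of the transfer orbit: a_t = (8440 + 48400)/2 = 28420 km.
By Kepler's third law the transfer-orbit period is T = 2π√(a_t³/μ), so t = T/2 = 23840 s.
Converting: 23840 s ÷ 3600 s/hour = 6.62 hours.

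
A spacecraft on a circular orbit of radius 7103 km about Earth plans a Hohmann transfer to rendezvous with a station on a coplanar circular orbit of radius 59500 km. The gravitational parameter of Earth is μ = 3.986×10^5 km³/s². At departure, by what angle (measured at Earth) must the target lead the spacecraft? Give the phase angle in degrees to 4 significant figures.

φ = 104.6°

Semi-major axis of the transfer orbit: a_t = (7103 + 59500)/2 = 33301.5 km.
Transfer time t = π√(a_t³/μ) = 30240 s.
The target's mean motion on its circular orbit is ω₂ = √(μ/r₂³) = 4.350×10^-5 rad/s.
Angle swept by the target during transfer: ω₂·t = 1.3154 rad = 75.37°.
The spacecraft traverses 180° on the transfer ellipse, so the target must lead by 180° − 75.37° = 104.6°.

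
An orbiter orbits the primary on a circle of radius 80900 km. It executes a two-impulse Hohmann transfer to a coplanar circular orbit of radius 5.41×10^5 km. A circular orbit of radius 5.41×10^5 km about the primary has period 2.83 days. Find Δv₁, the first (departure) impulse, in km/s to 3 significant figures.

Δv₁ = 11.5 km/s

From Kepler's third law T² = 4π²r³/μ at r = 5.41×10^5 km, T = 2.83 days = 2.83 × 86400 s = 2.44512×10^5 s: μ = 4π²r³/T² = 1.04557×10^8 km³/s².
Transfer-ellipse semi-major axis a_t = (r₁ + r₂)/2 = (80900 + 5.410×10^5)/2 = 3.1095×10^5 km.
On the circular orbit at r = 80900 km, v_c = √(μ/r) = 35.95 km/s.
Vis-viva on the transfer ellipse at r = 80900 km gives v_t = √[μ(2/r − 1/a_t)] = 47.42 km/s.
Δv₁ = |v_t − v_c| = |47.42 − 35.95| = 11.47 km/s.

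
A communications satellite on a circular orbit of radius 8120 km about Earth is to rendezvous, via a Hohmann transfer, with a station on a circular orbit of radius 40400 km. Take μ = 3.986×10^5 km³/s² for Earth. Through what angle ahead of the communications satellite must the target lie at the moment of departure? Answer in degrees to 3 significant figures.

Transfer-ellipse semi-major axis a_t = (r₁ + r₂)/2 = (8120 + 40400)/2 = 24260 km.
Transfer time t = π√(a_t³/μ) = 18803 s.
The target's mean motion on its circular orbit is ω₂ = √(μ/r₂³) = 7.7749×10^-5 rad/s.
Angle swept by the target during transfer: ω₂·t = 1.4619 rad = 83.76°.
Arrival is 180° from departure on the ellipse, so φ = 180° − 83.76° = 96.2°.

φ = 96.2°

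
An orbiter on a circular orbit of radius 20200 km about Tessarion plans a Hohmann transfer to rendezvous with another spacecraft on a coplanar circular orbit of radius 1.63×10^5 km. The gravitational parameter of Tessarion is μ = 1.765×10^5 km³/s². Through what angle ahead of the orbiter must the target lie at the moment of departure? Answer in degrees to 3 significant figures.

φ = 104°

Semi-major axis of the transfer orbit: a_t = (20200 + 1.630×10^5)/2 = 91600 km.
Transfer time t = π√(a_t³/μ) = 2.0731×10^5 s.
Target angular speed ω₂ = √(μ/r₂³) = 6.3840×10^-6 rad/s.
Angle swept by the target during transfer: ω₂·t = 1.3235 rad = 75.83°.
The orbiter traverses 180° on the transfer ellipse, so the target must lead by 180° − 75.83° = 104°.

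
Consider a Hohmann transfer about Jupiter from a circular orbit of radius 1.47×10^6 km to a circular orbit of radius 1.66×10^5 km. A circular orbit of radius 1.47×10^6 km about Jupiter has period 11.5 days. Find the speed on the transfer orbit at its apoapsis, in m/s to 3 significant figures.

v = 4190 m/s

From Kepler's third law T² = 4π²r³/μ at r = 1.47×10^6 km, T = 11.5 days = 11.5 × 86400 s = 9.936×10^5 s: μ = 4π²r³/T² = 1.27025×10^8 km³/s².
Semi-major axis of the transfer orbit: a_t = (1.470×10^6 + 1.660×10^5)/2 = 8.180×10^5 km.
At apoapsis, r = 1.470×10^6 km.
From the vis-viva equation, v = √[μ(2/r − 1/a_t)] = 4.188 km/s.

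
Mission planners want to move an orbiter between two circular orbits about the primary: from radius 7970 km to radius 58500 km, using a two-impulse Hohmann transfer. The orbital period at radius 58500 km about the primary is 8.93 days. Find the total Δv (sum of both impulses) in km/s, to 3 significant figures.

From Kepler's third law T² = 4π²r³/μ at r = 58500 km, T = 8.93 days = 8.93 × 86400 s = 7.71552×10^5 s: μ = 4π²r³/T² = 13276.9 km³/s².
Transfer-ellipse semi-major axis a_t = (r₁ + r₂)/2 = (7970 + 58500)/2 = 33235 km.
Circular speed at r₁: v₁ = √(μ/r₁) = √(13276.9/7970) = 1.2907 km/s.
Transfer-orbit speed at r₁ (vis-viva): v_p = √[μ(2/r₁ − 1/a_t)] = 1.7124 km/s.
First burn Δv₁ = |v_p − v₁| = 0.4217 km/s.
Circular speed at r₂: v₂ = √(μ/r₂) = 0.4764 km/s.
Transfer-orbit speed at r₂: v_a = √[μ(2/r₂ − 1/a_t)] = 0.2333 km/s.
Second burn Δv₂ = |v₂ − v_a| = 0.2431 km/s.
Δv = Δv₁ + Δv₂ = 0.4217 + 0.2431 = 0.6648 km/s.

Δv = 0.665 km/s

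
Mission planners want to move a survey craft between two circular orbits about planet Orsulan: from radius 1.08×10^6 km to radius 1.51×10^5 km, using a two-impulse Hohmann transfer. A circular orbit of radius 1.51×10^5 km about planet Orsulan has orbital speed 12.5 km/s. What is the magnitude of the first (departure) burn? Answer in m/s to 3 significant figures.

From the circular-orbit relation v² = μ/r at r = 1.51×10^5 km: μ = v²r = (12.5)² × 1.51×10^5 = 2.35938×10^7 km³/s².
Semi-major axis of the transfer orbit: a_t = (1.080×10^6 + 1.510×10^5)/2 = 6.155×10^5 km.
On the circular orbit at r = 1.080×10^6 km, v_c = √(μ/r) = 4.674 km/s.
Vis-viva on the transfer ellipse at r = 1.080×10^6 km gives v_t = √[μ(2/r − 1/a_t)] = 2.315 km/s.
Δv₁ = |v_t − v_c| = |2.315 − 4.674| = 2.359 km/s.

Δv₁ = 2360 m/s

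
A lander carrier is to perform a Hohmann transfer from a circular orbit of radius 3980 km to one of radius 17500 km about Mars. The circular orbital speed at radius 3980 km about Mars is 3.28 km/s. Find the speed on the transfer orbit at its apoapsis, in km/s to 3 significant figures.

From the circular-orbit relation v² = μ/r at r = 3980 km: μ = v²r = (3.28)² × 3980 = 42818.4 km³/s².
Transfer-ellipse semi-major axis a_t = (r₁ + r₂)/2 = (3980 + 17500)/2 = 10740 km.
The apoapsis of the transfer ellipse is at r = 17500 km.
Applying v² = μ(2/r − 1/a_t): v = 0.9522 km/s.

v = 0.952 km/s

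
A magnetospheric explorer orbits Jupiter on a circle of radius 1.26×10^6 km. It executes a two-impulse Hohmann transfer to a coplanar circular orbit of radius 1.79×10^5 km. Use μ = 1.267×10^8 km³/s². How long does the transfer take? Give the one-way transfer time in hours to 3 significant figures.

t = 47.3 hours

The Hohmann ellipse has a_t = (r₁ + r₂)/2 = 7.195×10^5 km.
By Kepler's third law the transfer-orbit period is T = 2π√(a_t³/μ), so t = T/2 = 1.703×10^5 s.
Converting: 1.703×10^5 s ÷ 3600 s/hour = 47.3 hours.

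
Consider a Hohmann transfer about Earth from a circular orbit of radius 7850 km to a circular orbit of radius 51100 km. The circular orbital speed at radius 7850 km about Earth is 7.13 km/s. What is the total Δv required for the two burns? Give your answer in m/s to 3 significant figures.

From the circular-orbit relation v² = μ/r at r = 7850 km: μ = v²r = (7.13)² × 7850 = 3.99070×10^5 km³/s².
Semi-major axis of the transfer orbit: a_t = (7850 + 51100)/2 = 29475 km.
At r₁ the circular-orbit speed is v₁ = √(μ/r₁) = 7.130 km/s.
Transfer-orbit speed at r₁ (v² = μ(2/r − 1/a)): v_p = √[μ(2/r₁ − 1/a_t)] = 9.388 km/s.
First burn Δv₁ = |v_p − v₁| = 2.258 km/s.
At r₂, v₂ = √(μ/r₂) = 2.7946 km/s.
Transfer-orbit speed at r₂: v_a = √[μ(2/r₂ − 1/a_t)] = 1.4422 km/s.
Second burn Δv₂ = |v₂ − v_a| = 1.352 km/s.
Δv = Δv₁ + Δv₂ = 2.258 + 1.352 = 3.610 km/s.

Δv = 3610 m/s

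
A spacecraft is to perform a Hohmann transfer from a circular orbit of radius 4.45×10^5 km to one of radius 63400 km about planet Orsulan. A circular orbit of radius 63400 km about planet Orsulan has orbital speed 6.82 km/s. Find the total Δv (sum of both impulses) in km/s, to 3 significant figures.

Δv = 3.49 km/s

From the circular-orbit relation v² = μ/r at r = 63400 km: μ = v²r = (6.82)² × 63400 = 2.94889×10^6 km³/s².
Semi-major axis of the transfer orbit: a_t = (4.450×10^5 + 63400)/2 = 2.542×10^5 km.
Circular speed at r₁: v₁ = √(μ/r₁) = √(2.94889×10^6/4.450×10^5) = 2.5742 km/s.
On the transfer ellipse at r₁, v² = μ(2/r − 1/a) gives v_a = √[μ(2/r₁ − 1/a_t)] = 1.2856 km/s.
First burn Δv₁ = |v_a − v₁| = 1.2886 km/s.
Circular speed at r₂: v₂ = √(μ/r₂) = 6.8200 km/s.
Transfer-orbit speed at r₂: v_p = √[μ(2/r₂ − 1/a_t)] = 9.0235 km/s.
Second burn Δv₂ = |v₂ − v_p| = 2.2035 km/s.
Total Δv = Δv₁ + Δv₂ = 3.492 km/s.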